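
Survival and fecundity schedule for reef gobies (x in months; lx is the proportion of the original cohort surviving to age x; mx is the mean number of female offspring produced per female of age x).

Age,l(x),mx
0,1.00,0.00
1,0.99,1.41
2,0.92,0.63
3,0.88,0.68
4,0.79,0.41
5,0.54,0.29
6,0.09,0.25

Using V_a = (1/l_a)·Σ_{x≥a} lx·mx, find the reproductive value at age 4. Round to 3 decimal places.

lx·mx for x ≥ 4: 0.3239, 0.1566, 0.0225 → sum = 0.503
V_4 = 0.503 / l_4 = 0.503 / 0.79 = 0.636709… → 0.637

0.637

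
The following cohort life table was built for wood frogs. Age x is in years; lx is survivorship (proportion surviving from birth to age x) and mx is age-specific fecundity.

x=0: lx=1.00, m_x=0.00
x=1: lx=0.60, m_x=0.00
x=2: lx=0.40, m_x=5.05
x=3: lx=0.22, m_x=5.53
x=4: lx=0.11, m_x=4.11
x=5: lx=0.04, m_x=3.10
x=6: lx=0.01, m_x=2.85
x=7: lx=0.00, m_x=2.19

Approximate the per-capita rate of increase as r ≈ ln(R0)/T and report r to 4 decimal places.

R0 = Σ lx·mx = 0 + 0 + 2.02 + 1.2166 + 0.4521 + 0.124 + 0.0285 + 0 = 3.8412
Σ x·lx·mx = 10.2892; T = 10.2892/3.8412 = 2.67864…
r ≈ ln(R0)/T = ln(3.8412)/2.67864… = 0.502413… → 0.5024

0.5024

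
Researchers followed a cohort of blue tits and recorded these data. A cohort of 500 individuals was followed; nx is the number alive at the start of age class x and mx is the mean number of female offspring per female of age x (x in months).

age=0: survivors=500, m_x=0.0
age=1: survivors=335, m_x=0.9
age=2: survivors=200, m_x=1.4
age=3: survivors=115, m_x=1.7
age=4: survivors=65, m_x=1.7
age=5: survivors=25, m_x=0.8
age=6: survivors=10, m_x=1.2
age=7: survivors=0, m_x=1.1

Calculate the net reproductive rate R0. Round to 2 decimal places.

1.84

lx = nx/n0 = nx/500: 1, 0.67, 0.4, 0.23, 0.13, 0.05, 0.02, 0
lx·mx by age: 0, 0.603, 0.56, 0.391, 0.221, 0.04, 0.024, 0
R0 = Σ lx·mx = 1.839 → 1.84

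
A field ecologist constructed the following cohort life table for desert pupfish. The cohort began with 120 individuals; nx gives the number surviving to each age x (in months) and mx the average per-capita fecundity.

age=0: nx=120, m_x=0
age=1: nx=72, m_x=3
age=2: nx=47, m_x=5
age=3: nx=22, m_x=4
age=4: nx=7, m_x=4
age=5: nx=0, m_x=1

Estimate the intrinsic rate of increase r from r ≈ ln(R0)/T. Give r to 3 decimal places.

lx = nx/n0 = nx/120: 1, 0.6, 0.39167…, 0.18333…, 0.05833…, 0
R0 = Σ lx·mx = 0 + 1.8 + 1.95833… + 0.73333… + 0.23333… + 0 = 4.725…
Σ x·lx·mx = 8.85…; T = 8.85…/4.725… = 1.87302…
r ≈ ln(R0)/T = ln(4.725…)/1.87302… = 0.82907… → 0.829

0.829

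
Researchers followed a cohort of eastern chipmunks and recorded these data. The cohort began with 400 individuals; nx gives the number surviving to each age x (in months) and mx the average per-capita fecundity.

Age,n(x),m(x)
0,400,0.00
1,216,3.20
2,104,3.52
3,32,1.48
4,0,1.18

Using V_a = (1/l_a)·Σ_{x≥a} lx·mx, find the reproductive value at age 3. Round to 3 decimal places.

lx = nx/n0 = nx/400: 1, 0.54, 0.26, 0.08, 0
lx·mx for x ≥ 3: 0.1184, 0 → sum = 0.1184
V_3 = 0.1184 / l_3 = 0.1184 / 0.08 = 1.48 → 1.480

1.480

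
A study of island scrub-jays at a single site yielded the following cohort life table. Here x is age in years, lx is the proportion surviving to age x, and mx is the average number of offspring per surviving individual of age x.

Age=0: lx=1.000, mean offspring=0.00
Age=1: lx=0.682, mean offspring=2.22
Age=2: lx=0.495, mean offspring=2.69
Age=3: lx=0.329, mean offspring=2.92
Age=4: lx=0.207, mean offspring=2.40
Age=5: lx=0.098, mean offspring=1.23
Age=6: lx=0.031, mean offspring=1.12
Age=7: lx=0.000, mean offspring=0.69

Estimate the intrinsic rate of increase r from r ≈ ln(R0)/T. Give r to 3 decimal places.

R0 = Σ lx·mx = 0 + 1.51404 + 1.33155 + 0.96068 + 0.4968 + 0.12054 + 0.03472 + 0 = 4.45833
Σ x·lx·mx = 9.8574; T = 9.8574/4.45833 = 2.21101…
r ≈ ln(R0)/T = ln(4.45833)/2.21101… = 0.67606… → 0.676

0.676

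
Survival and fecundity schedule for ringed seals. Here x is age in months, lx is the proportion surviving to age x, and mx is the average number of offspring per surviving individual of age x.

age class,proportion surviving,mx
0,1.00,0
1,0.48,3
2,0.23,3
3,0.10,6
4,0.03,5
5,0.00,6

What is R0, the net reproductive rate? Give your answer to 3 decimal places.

lx·mx by age: 0, 1.44, 0.69, 0.6, 0.15, 0
R0 = Σ lx·mx = 2.88 → 2.880

2.880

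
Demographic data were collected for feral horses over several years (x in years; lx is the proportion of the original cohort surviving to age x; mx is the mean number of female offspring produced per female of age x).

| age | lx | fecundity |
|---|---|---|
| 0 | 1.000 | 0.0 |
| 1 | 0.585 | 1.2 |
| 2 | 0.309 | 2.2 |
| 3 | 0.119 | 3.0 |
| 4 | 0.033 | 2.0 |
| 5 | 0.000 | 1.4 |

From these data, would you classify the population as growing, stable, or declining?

R0 = Σ lx·mx = 0 + 0.702 + 0.6798 + 0.357 + 0.066 + 0 = 1.8048
R0 > 1, so the population is growing.

growing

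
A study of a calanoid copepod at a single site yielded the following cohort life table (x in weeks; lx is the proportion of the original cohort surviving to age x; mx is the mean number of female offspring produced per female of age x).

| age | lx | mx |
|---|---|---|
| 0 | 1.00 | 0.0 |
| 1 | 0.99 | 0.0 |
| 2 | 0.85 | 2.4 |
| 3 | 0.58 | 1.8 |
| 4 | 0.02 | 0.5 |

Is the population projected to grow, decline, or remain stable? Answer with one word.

R0 = Σ lx·mx = 0 + 0 + 2.04 + 1.044 + 0.01 = 3.094
R0 > 1, so the population is growing.

growing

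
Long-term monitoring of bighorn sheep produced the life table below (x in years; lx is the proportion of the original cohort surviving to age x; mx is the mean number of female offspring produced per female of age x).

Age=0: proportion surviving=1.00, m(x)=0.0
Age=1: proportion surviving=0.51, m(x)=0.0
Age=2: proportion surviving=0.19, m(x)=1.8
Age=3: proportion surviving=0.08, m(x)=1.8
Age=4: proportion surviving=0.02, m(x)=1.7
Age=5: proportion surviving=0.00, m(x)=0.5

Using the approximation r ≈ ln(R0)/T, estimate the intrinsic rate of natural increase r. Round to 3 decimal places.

R0 = Σ lx·mx = 0 + 0 + 0.342 + 0.144 + 0.034 + 0 = 0.52
Σ x·lx·mx = 1.252; T = 1.252/0.52 = 2.40769…
r ≈ ln(R0)/T = ln(0.52)/2.40769… = -0.2716… → -0.272

-0.272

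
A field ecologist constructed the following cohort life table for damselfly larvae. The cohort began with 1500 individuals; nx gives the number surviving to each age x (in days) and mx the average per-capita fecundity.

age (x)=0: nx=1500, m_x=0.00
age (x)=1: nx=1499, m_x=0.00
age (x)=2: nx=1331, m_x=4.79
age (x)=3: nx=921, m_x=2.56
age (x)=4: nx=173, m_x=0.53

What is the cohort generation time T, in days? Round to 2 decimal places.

lx = nx/n0 = nx/1500: 1, 0.99933…, 0.88733…, 0.614, 0.11533…
lx·mx: 0, 0, 4.250327…, 1.57184, 0.061127… → R0 = 5.883293…
x·lx·mx: 0, 0, 8.500653…, 4.71552, 0.244507… → Σ = 13.46068…
T = 13.46068… / 5.883293… = 2.28795… → 2.29

2.29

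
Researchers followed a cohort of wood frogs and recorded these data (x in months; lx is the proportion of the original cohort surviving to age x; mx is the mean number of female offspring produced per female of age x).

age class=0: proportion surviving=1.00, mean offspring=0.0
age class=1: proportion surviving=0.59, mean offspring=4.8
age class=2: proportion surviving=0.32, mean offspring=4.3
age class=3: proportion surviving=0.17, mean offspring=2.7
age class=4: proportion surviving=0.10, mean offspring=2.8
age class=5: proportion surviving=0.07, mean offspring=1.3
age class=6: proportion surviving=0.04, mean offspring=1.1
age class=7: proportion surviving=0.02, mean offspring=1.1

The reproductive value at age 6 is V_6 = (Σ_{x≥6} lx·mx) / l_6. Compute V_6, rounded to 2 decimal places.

lx·mx for x ≥ 6: 0.044, 0.022 → sum = 0.066
V_6 = 0.066 / l_6 = 0.066 / 0.04 = 1.65 → 1.65

1.65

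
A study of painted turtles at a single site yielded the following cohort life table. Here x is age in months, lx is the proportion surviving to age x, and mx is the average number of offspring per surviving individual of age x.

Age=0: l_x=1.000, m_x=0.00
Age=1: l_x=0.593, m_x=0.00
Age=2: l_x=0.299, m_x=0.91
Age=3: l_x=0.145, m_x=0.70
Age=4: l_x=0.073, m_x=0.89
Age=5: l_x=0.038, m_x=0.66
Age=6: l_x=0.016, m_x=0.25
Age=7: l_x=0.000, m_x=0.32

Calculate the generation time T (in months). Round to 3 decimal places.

2.690

lx·mx: 0, 0, 0.27209, 0.1015, 0.06497, 0.02508, 0.004, 0 → R0 = 0.46764
x·lx·mx: 0, 0, 0.54418, 0.3045, 0.25988, 0.1254, 0.024, 0 → Σ = 1.25796
T = 1.25796 / 0.46764 = 2.690018… → 2.690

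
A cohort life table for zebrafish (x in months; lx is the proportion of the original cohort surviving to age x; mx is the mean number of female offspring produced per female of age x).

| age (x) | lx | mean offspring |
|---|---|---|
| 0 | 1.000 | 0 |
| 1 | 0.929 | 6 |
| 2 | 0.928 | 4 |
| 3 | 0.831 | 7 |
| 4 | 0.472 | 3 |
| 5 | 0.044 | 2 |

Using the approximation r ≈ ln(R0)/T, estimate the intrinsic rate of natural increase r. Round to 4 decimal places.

R0 = Σ lx·mx = 0 + 5.574 + 3.712 + 5.817 + 1.416 + 0.088 = 16.607
Σ x·lx·mx = 36.553; T = 36.553/16.607 = 2.20106…
r ≈ ln(R0)/T = ln(16.607)/2.20106… = 1.276578… → 1.2766

1.2766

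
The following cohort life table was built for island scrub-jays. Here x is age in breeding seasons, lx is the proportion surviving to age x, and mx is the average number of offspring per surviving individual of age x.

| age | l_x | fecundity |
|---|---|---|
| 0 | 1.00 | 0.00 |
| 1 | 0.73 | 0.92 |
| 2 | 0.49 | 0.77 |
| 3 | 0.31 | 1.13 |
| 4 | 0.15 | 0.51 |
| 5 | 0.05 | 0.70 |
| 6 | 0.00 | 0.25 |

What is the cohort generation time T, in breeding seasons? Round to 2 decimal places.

1.96

lx·mx: 0, 0.6716, 0.3773, 0.3503, 0.0765, 0.035, 0 → R0 = 1.5107
x·lx·mx: 0, 0.6716, 0.7546, 1.0509, 0.306, 0.175, 0 → Σ = 2.9581
T = 2.9581 / 1.5107 = 1.958099… → 1.96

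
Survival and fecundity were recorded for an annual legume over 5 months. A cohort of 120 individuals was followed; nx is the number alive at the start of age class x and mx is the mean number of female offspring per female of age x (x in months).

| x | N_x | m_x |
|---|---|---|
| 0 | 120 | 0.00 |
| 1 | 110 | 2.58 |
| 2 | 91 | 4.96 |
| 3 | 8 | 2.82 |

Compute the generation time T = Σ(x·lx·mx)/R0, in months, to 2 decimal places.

1.66

lx = nx/n0 = nx/120: 1, 0.91667…, 0.75833…, 0.06667…
lx·mx: 0, 2.365…, 3.761333…, 0.188… → R0 = 6.314333…
x·lx·mx: 0, 2.365…, 7.522667…, 0.564… → Σ = 10.451667…
T = 10.451667… / 6.314333… = 1.655229… → 1.66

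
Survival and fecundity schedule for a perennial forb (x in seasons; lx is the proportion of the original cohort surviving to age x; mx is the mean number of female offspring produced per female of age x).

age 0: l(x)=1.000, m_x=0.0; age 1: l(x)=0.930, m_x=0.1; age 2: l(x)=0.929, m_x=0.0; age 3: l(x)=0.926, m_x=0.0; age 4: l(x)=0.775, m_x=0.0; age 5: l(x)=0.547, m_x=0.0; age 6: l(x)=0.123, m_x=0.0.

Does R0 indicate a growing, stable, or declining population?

declining

R0 = Σ lx·mx = 0 + 0.093 + 0 + 0 + 0 + 0 + 0 = 0.093
R0 < 1, so the population is declining.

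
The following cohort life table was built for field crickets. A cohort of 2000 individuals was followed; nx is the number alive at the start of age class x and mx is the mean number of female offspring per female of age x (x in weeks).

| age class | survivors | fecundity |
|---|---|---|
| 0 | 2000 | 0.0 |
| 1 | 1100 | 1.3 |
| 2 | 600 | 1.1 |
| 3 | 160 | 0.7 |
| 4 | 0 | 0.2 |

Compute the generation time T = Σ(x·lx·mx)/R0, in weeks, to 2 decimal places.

1.40

lx = nx/n0 = nx/2000: 1, 0.55, 0.3, 0.08, 0
lx·mx: 0, 0.715, 0.33, 0.056, 0 → R0 = 1.101
x·lx·mx: 0, 0.715, 0.66, 0.168, 0 → Σ = 1.543
T = 1.543 / 1.101 = 1.401453… → 1.40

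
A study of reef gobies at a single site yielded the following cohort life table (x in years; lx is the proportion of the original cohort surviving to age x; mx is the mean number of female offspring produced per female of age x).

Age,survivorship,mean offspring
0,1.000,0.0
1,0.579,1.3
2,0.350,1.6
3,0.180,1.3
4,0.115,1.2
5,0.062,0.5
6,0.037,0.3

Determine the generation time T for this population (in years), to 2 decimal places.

1.94

lx·mx: 0, 0.7527, 0.56, 0.234, 0.138, 0.031, 0.0111 → R0 = 1.7268
x·lx·mx: 0, 0.7527, 1.12, 0.702, 0.552, 0.155, 0.0666 → Σ = 3.3483
T = 3.3483 / 1.7268 = 1.93902… → 1.94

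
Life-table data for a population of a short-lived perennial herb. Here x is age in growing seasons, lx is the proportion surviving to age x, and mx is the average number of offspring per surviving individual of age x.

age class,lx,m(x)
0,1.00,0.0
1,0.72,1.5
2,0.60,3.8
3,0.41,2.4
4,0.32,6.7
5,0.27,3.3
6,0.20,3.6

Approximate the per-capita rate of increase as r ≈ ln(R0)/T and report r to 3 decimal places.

R0 = Σ lx·mx = 0 + 1.08 + 2.28 + 0.984 + 2.144 + 0.891 + 0.72 = 8.099
Σ x·lx·mx = 25.943; T = 25.943/8.099 = 3.20323…
r ≈ ln(R0)/T = ln(8.099)/3.20323… = 0.65301… → 0.653

0.653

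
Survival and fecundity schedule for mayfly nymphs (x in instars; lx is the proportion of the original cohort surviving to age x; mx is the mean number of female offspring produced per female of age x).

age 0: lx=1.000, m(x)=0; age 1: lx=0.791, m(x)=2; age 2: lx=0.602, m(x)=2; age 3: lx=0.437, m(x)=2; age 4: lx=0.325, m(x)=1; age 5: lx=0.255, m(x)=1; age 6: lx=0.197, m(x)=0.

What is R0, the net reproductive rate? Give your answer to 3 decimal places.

4.240

lx·mx by age: 0, 1.582, 1.204, 0.874, 0.325, 0.255, 0
R0 = Σ lx·mx = 4.24 → 4.240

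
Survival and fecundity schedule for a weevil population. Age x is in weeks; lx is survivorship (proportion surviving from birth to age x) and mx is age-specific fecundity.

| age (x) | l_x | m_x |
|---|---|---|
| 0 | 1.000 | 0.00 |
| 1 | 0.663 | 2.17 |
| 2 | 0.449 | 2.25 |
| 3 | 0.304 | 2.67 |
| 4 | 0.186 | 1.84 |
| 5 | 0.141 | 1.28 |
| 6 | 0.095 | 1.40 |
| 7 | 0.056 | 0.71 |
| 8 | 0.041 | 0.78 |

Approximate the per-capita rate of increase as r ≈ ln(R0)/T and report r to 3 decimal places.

R0 = Σ lx·mx = 0 + 1.43871 + 1.01025 + 0.81168 + 0.34224 + 0.18048 + 0.133 + 0.03976 + 0.03198 = 3.9881
Σ x·lx·mx = 9.49777; T = 9.49777/3.9881 = 2.38153…
r ≈ ln(R0)/T = ln(3.9881)/2.38153… = 0.58085… → 0.581

0.581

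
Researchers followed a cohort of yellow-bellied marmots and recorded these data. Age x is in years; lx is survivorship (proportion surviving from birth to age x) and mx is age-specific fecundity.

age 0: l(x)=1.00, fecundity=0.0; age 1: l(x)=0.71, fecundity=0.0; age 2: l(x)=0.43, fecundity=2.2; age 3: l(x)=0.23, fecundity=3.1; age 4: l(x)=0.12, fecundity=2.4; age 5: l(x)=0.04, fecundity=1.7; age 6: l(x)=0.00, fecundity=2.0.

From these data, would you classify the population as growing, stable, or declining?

growing

R0 = Σ lx·mx = 0 + 0 + 0.946 + 0.713 + 0.288 + 0.068 + 0 = 2.015
R0 > 1, so the population is growing.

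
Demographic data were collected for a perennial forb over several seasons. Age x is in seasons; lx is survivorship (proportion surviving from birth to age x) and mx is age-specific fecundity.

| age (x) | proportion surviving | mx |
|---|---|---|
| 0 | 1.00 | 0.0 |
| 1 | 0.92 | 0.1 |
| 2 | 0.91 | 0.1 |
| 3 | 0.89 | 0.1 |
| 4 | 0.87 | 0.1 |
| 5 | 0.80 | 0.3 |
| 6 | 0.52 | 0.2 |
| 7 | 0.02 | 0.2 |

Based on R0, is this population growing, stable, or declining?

R0 = Σ lx·mx = 0 + 0.092 + 0.091 + 0.089 + 0.087 + 0.24 + 0.104 + 0.004 = 0.707
R0 < 1, so the population is declining.

declining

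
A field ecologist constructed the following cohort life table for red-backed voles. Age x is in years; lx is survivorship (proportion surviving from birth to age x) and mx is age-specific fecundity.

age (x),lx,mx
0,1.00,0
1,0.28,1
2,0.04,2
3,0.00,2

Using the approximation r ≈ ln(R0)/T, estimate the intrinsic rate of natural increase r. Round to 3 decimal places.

-0.836

R0 = Σ lx·mx = 0 + 0.28 + 0.08 + 0 = 0.36
Σ x·lx·mx = 0.44; T = 0.44/0.36 = 1.22222…
r ≈ ln(R0)/T = ln(0.36)/1.22222… = -0.8359… → -0.836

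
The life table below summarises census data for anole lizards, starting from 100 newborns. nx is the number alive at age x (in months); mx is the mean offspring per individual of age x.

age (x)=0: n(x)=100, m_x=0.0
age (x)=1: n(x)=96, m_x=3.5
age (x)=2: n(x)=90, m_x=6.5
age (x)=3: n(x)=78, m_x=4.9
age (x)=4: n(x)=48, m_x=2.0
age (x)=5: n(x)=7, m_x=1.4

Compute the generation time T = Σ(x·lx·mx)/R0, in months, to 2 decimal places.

lx = nx/n0 = nx/100: 1, 0.96, 0.9, 0.78, 0.48, 0.07
lx·mx: 0, 3.36, 5.85, 3.822, 0.96, 0.098 → R0 = 14.09
x·lx·mx: 0, 3.36, 11.7, 11.466, 3.84, 0.49 → Σ = 30.856
T = 30.856 / 14.09 = 2.189922… → 2.19

2.19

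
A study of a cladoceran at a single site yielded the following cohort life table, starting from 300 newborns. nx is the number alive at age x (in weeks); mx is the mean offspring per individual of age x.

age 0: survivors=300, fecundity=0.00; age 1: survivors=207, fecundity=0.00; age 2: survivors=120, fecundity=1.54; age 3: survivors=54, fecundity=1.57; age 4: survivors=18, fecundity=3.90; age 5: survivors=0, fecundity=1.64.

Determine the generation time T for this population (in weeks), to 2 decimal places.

lx = nx/n0 = nx/300: 1, 0.69, 0.4, 0.18, 0.06, 0
lx·mx: 0, 0, 0.616, 0.2826, 0.234, 0 → R0 = 1.1326
x·lx·mx: 0, 0, 1.232, 0.8478, 0.936, 0 → Σ = 3.0158
T = 3.0158 / 1.1326 = 2.662723… → 2.66

2.66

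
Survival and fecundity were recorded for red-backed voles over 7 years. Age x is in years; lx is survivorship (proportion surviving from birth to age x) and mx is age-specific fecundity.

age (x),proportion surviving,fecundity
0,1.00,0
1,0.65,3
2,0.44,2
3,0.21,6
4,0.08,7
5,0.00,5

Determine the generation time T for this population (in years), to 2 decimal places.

2.09

lx·mx: 0, 1.95, 0.88, 1.26, 0.56, 0 → R0 = 4.65
x·lx·mx: 0, 1.95, 1.76, 3.78, 2.24, 0 → Σ = 9.73
T = 9.73 / 4.65 = 2.092473… → 2.09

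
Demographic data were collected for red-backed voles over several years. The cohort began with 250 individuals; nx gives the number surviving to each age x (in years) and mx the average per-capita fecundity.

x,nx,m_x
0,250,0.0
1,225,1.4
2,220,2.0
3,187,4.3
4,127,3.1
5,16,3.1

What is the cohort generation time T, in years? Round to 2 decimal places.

lx = nx/n0 = nx/250: 1, 0.9, 0.88, 0.748, 0.508, 0.064
lx·mx: 0, 1.26, 1.76, 3.2164, 1.5748, 0.1984 → R0 = 8.0096
x·lx·mx: 0, 1.26, 3.52, 9.6492, 6.2992, 0.992 → Σ = 21.7204
T = 21.7204 / 8.0096 = 2.711796… → 2.71

2.71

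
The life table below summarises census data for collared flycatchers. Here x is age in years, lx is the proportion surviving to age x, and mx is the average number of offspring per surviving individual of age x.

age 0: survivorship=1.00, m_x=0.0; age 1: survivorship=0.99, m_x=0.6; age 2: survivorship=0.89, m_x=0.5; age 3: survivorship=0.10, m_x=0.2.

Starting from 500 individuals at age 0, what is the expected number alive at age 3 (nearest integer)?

Expected survivors = N0 · l_3 = 500 × 0.10 = 50 → 50

50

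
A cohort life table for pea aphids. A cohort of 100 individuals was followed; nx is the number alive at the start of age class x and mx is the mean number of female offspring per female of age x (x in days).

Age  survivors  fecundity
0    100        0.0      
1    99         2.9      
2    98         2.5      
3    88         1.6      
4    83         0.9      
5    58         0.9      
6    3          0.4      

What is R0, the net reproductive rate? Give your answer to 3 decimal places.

8.010

lx = nx/n0 = nx/100: 1, 0.99, 0.98, 0.88, 0.83, 0.58, 0.03
lx·mx by age: 0, 2.871, 2.45, 1.408, 0.747, 0.522, 0.012
R0 = Σ lx·mx = 8.01 → 8.010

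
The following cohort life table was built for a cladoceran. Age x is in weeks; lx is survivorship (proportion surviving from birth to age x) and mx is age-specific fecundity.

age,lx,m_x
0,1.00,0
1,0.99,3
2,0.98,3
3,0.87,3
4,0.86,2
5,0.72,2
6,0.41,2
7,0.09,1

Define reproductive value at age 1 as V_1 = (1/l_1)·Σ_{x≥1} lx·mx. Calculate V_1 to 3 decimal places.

lx·mx for x ≥ 1: 2.97, 2.94, 2.61, 1.72, 1.44, 0.82, 0.09 → sum = 12.59
V_1 = 12.59 / l_1 = 12.59 / 0.99 = 12.717172… → 12.717

12.717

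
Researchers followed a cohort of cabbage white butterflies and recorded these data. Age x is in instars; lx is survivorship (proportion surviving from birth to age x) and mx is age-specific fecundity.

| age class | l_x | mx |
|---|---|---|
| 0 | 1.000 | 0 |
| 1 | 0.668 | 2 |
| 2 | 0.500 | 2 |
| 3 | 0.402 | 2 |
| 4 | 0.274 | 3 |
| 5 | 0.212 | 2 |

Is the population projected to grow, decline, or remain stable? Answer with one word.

R0 = Σ lx·mx = 0 + 1.336 + 1 + 0.804 + 0.822 + 0.424 = 4.386
R0 > 1, so the population is growing.

growing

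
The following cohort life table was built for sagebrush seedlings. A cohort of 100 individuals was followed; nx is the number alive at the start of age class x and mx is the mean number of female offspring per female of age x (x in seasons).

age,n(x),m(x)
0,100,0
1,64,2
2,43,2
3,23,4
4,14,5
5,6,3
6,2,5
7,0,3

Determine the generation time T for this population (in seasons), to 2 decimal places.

2.49

lx = nx/n0 = nx/100: 1, 0.64, 0.43, 0.23, 0.14, 0.06, 0.02, 0
lx·mx: 0, 1.28, 0.86, 0.92, 0.7, 0.18, 0.1, 0 → R0 = 4.04
x·lx·mx: 0, 1.28, 1.72, 2.76, 2.8, 0.9, 0.6, 0 → Σ = 10.06
T = 10.06 / 4.04 = 2.490099… → 2.49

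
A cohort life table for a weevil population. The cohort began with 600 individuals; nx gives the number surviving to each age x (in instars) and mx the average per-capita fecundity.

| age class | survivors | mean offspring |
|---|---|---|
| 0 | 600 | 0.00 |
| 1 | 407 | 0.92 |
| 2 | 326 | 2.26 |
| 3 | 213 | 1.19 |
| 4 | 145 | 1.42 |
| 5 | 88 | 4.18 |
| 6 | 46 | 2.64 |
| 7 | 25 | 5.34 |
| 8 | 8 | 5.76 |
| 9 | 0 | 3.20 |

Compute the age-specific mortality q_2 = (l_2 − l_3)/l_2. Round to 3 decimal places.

0.347

lx = nx/n0 = nx/600: 1, 0.67833…, 0.54333…, 0.355, 0.24167…, 0.14667…, 0.07667…, 0.04167…, 0.01333…, 0
q_2 = (l_2 − l_3) / l_2 = (0.543333… − 0.355) / 0.543333…
     = 0.188333… / 0.543333… = 0.346626… → 0.347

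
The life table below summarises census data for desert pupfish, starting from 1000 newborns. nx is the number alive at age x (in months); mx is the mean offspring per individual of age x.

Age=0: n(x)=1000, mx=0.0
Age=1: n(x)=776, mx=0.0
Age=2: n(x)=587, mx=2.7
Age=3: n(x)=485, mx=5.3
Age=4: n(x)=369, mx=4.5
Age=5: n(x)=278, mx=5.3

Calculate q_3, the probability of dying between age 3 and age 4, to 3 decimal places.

lx = nx/n0 = nx/1000: 1, 0.776, 0.587, 0.485, 0.369, 0.278
q_3 = (l_3 − l_4) / l_3 = (0.485 − 0.369) / 0.485
     = 0.116 / 0.485 = 0.239175… → 0.239

0.239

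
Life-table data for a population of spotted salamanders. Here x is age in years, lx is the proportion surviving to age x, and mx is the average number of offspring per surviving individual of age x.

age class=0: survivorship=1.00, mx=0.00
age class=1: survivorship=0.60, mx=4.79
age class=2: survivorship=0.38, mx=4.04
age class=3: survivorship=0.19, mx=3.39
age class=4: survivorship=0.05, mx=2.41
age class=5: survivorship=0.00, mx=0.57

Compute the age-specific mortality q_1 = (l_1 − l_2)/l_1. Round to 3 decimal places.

q_1 = (l_1 − l_2) / l_1 = (0.6 − 0.38) / 0.6
     = 0.22 / 0.6 = 0.366667… → 0.367

0.367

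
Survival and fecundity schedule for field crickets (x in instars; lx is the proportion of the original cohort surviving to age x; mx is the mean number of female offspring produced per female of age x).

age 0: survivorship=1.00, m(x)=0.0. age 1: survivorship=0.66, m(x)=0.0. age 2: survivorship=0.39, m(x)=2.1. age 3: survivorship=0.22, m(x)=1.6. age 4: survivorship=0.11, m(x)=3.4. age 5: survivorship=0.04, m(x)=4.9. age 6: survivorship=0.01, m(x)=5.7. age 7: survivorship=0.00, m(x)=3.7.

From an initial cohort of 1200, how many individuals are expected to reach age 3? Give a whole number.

264

Expected survivors = N0 · l_3 = 1200 × 0.22 = 264 → 264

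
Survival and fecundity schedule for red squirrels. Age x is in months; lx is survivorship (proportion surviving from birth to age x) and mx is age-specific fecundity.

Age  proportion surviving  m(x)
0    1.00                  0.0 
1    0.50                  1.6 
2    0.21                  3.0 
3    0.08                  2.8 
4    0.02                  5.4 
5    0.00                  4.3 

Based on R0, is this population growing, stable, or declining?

growing

R0 = Σ lx·mx = 0 + 0.8 + 0.63 + 0.224 + 0.108 + 0 = 1.762
R0 > 1, so the population is growing.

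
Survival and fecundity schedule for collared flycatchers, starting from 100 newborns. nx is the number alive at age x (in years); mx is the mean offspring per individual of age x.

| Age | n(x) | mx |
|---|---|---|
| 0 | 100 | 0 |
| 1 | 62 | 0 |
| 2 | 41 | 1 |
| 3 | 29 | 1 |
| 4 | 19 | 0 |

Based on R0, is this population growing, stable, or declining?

lx = nx/n0 = nx/100: 1, 0.62, 0.41, 0.29, 0.19
R0 = Σ lx·mx = 0 + 0 + 0.41 + 0.29 + 0 = 0.7
R0 < 1, so the population is declining.

declining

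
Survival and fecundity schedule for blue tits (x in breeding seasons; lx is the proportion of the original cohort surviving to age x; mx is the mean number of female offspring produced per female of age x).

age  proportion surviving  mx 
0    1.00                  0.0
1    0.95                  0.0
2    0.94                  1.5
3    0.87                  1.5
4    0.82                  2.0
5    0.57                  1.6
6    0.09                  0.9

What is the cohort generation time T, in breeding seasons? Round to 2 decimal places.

3.43

lx·mx: 0, 0, 1.41, 1.305, 1.64, 0.912, 0.081 → R0 = 5.348
x·lx·mx: 0, 0, 2.82, 3.915, 6.56, 4.56, 0.486 → Σ = 18.341
T = 18.341 / 5.348 = 3.429506… → 3.43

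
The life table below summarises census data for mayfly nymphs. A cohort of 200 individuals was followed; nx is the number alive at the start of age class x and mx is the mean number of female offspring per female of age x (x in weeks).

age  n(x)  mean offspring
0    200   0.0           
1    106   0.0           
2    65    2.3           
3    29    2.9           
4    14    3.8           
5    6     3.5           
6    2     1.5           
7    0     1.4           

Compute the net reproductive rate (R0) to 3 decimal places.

1.554

lx = nx/n0 = nx/200: 1, 0.53, 0.325, 0.145, 0.07, 0.03, 0.01, 0
lx·mx by age: 0, 0, 0.7475, 0.4205, 0.266, 0.105, 0.015, 0
R0 = Σ lx·mx = 1.554 → 1.554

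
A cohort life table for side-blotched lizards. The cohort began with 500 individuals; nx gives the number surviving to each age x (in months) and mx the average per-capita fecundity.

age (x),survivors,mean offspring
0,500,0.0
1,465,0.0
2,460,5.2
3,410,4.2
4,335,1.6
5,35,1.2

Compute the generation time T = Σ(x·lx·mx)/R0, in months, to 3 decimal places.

lx = nx/n0 = nx/500: 1, 0.93, 0.92, 0.82, 0.67, 0.07
lx·mx: 0, 0, 4.784, 3.444, 1.072, 0.084 → R0 = 9.384
x·lx·mx: 0, 0, 9.568, 10.332, 4.288, 0.42 → Σ = 24.608
T = 24.608 / 9.384 = 2.622336… → 2.622

2.622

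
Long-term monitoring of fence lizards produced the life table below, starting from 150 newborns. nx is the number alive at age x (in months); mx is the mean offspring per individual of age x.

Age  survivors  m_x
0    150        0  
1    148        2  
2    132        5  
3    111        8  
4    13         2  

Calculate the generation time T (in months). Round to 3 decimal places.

lx = nx/n0 = nx/150: 1, 0.98667…, 0.88, 0.74, 0.08667…
lx·mx: 0, 1.973333…, 4.4, 5.92, 0.173333… → R0 = 12.466667…
x·lx·mx: 0, 1.973333…, 8.8, 17.76, 0.693333… → Σ = 29.226667…
T = 29.226667… / 12.466667… = 2.344385… → 2.344

2.344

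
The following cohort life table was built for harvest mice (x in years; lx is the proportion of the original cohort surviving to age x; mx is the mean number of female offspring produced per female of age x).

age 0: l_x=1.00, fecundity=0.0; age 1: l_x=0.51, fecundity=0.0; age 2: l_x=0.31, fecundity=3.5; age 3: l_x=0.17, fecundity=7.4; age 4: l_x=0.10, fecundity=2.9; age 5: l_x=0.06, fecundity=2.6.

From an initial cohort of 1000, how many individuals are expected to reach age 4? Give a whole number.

Expected survivors = N0 · l_4 = 1000 × 0.10 = 100 → 100

100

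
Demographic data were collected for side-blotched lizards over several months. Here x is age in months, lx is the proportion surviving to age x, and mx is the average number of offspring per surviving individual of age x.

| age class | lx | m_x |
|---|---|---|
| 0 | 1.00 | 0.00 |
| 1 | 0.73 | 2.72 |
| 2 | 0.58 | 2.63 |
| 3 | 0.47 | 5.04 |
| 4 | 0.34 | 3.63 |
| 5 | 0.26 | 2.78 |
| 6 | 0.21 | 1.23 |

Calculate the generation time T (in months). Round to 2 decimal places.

2.75

lx·mx: 0, 1.9856, 1.5254, 2.3688, 1.2342, 0.7228, 0.2583 → R0 = 8.0951
x·lx·mx: 0, 1.9856, 3.0508, 7.1064, 4.9368, 3.614, 1.5498 → Σ = 22.2434
T = 22.2434 / 8.0951 = 2.747761… → 2.75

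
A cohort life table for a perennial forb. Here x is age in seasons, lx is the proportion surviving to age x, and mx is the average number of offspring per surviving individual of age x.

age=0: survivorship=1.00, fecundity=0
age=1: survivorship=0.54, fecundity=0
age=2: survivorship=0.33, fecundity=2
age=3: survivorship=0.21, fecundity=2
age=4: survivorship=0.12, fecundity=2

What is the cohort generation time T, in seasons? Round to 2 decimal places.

lx·mx: 0, 0, 0.66, 0.42, 0.24 → R0 = 1.32
x·lx·mx: 0, 0, 1.32, 1.26, 0.96 → Σ = 3.54
T = 3.54 / 1.32 = 2.681818… → 2.68

2.68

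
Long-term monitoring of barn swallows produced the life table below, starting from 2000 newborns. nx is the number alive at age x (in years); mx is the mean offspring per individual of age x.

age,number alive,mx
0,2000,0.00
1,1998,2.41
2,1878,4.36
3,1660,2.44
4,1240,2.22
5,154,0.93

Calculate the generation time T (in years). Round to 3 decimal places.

lx = nx/n0 = nx/2000: 1, 0.999, 0.939, 0.83, 0.62, 0.077
lx·mx: 0, 2.40759, 4.09404, 2.0252, 1.3764, 0.07161 → R0 = 9.97484
x·lx·mx: 0, 2.40759, 8.18808, 6.0756, 5.5056, 0.35805 → Σ = 22.53492
T = 22.53492 / 9.97484 = 2.259176… → 2.259

2.259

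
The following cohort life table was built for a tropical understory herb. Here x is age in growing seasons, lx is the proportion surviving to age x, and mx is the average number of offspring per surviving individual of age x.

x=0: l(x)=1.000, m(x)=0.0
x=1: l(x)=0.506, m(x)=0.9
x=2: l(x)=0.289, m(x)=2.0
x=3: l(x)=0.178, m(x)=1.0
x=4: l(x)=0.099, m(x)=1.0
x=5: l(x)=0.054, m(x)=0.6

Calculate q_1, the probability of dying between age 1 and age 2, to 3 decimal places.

q_1 = (l_1 − l_2) / l_1 = (0.506 − 0.289) / 0.506
     = 0.217 / 0.506 = 0.428854… → 0.429

0.429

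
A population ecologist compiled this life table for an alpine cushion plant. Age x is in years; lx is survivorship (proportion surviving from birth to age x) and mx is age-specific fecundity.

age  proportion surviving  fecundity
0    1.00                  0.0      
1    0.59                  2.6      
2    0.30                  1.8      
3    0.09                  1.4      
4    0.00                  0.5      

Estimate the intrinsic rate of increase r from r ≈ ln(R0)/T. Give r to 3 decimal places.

R0 = Σ lx·mx = 0 + 1.534 + 0.54 + 0.126 + 0 = 2.2
Σ x·lx·mx = 2.992; T = 2.992/2.2 = 1.36
r ≈ ln(R0)/T = ln(2.2)/1.36 = 0.57975… → 0.580

0.580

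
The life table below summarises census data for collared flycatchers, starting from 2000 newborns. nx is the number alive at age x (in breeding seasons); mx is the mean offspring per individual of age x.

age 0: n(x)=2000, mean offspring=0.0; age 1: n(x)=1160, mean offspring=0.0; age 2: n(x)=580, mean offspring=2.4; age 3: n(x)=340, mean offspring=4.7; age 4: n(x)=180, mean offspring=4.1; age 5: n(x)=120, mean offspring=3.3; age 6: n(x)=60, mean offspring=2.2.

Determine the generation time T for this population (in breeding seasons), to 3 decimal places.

lx = nx/n0 = nx/2000: 1, 0.58, 0.29, 0.17, 0.09, 0.06, 0.03
lx·mx: 0, 0, 0.696, 0.799, 0.369, 0.198, 0.066 → R0 = 2.128
x·lx·mx: 0, 0, 1.392, 2.397, 1.476, 0.99, 0.396 → Σ = 6.651
T = 6.651 / 2.128 = 3.12547… → 3.125

3.125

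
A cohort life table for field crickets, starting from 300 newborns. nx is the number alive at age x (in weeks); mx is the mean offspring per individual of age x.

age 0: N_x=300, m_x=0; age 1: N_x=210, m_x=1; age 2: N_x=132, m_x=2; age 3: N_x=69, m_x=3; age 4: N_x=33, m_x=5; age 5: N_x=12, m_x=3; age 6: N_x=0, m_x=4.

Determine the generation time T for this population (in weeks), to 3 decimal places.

lx = nx/n0 = nx/300: 1, 0.7, 0.44, 0.23, 0.11, 0.04, 0
lx·mx: 0, 0.7, 0.88, 0.69, 0.55, 0.12, 0 → R0 = 2.94
x·lx·mx: 0, 0.7, 1.76, 2.07, 2.2, 0.6, 0 → Σ = 7.33
T = 7.33 / 2.94 = 2.493197… → 2.493

2.493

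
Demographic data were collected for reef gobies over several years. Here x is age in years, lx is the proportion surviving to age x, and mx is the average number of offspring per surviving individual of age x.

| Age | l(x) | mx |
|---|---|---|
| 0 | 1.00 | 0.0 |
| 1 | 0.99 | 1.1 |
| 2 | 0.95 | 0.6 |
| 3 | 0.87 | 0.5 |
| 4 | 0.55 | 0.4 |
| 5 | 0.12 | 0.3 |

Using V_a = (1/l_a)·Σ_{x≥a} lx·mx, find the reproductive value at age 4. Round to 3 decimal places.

0.465

lx·mx for x ≥ 4: 0.22, 0.036 → sum = 0.256
V_4 = 0.256 / l_4 = 0.256 / 0.55 = 0.465455… → 0.465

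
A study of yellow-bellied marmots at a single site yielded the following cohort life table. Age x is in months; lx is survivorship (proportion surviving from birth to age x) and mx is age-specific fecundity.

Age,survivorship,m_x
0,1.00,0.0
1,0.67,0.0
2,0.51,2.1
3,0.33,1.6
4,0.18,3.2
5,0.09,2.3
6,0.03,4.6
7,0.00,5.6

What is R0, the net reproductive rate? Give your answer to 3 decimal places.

lx·mx by age: 0, 0, 1.071, 0.528, 0.576, 0.207, 0.138, 0
R0 = Σ lx·mx = 2.52 → 2.520

2.520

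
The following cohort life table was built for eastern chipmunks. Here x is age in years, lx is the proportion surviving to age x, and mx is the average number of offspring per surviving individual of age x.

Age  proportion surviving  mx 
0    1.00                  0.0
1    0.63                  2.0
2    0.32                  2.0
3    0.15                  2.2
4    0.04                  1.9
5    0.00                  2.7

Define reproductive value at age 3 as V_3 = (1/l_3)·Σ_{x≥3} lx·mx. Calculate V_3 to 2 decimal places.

2.71

lx·mx for x ≥ 3: 0.33, 0.076, 0 → sum = 0.406
V_3 = 0.406 / l_3 = 0.406 / 0.15 = 2.706667… → 2.71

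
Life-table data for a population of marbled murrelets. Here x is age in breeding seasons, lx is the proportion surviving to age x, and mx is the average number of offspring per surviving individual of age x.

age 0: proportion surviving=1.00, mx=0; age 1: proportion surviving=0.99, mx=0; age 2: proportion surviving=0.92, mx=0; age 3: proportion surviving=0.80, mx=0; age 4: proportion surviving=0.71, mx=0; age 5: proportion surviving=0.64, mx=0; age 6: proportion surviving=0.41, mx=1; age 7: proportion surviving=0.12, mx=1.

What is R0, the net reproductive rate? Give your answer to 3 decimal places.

0.530

lx·mx by age: 0, 0, 0, 0, 0, 0, 0.41, 0.12
R0 = Σ lx·mx = 0.53 → 0.530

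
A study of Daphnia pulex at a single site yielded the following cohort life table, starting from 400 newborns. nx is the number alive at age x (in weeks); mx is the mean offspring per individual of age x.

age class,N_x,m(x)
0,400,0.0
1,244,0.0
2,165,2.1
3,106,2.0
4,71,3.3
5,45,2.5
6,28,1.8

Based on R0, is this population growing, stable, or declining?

lx = nx/n0 = nx/400: 1, 0.61, 0.4125, 0.265, 0.1775, 0.1125, 0.07
R0 = Σ lx·mx = 0 + 0 + 0.86625 + 0.53 + 0.58575 + 0.28125 + 0.126 = 2.38925
R0 > 1, so the population is growing.

growing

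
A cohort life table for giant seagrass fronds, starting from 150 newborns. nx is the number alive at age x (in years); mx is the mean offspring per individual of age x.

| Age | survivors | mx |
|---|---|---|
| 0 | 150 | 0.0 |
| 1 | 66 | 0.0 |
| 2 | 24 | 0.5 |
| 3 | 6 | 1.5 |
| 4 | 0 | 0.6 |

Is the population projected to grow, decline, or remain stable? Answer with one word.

lx = nx/n0 = nx/150: 1, 0.44, 0.16, 0.04, 0
R0 = Σ lx·mx = 0 + 0 + 0.08 + 0.06 + 0 = 0.14
R0 < 1, so the population is declining.

declining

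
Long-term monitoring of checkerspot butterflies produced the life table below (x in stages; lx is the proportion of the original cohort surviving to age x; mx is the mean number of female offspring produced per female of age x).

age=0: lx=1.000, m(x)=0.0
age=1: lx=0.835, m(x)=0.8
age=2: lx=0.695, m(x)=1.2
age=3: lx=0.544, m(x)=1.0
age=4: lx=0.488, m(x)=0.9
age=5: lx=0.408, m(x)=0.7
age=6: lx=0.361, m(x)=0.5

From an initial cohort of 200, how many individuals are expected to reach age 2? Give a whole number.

139

Expected survivors = N0 · l_2 = 200 × 0.695 = 139 → 139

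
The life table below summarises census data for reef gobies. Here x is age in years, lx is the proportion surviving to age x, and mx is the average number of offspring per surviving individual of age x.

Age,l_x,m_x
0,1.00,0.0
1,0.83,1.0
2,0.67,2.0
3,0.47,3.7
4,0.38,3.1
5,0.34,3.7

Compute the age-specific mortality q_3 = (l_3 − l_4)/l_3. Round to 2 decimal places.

q_3 = (l_3 − l_4) / l_3 = (0.47 − 0.38) / 0.47
     = 0.09 / 0.47 = 0.191489… → 0.19

0.19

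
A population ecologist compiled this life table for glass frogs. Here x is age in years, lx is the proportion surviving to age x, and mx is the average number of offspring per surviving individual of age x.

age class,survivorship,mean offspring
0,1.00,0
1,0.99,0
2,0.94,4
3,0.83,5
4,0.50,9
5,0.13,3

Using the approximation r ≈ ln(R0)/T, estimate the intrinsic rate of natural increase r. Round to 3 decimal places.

R0 = Σ lx·mx = 0 + 0 + 3.76 + 4.15 + 4.5 + 0.39 = 12.8
Σ x·lx·mx = 39.92; T = 39.92/12.8 = 3.11875
r ≈ ln(R0)/T = ln(12.8)/3.11875 = 0.81746… → 0.817

0.817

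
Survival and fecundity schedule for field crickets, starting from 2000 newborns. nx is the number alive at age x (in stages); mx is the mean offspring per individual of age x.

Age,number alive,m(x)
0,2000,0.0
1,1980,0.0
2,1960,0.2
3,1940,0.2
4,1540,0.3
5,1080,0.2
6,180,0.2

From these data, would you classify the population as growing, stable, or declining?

declining

lx = nx/n0 = nx/2000: 1, 0.99, 0.98, 0.97, 0.77, 0.54, 0.09
R0 = Σ lx·mx = 0 + 0 + 0.196 + 0.194 + 0.231 + 0.108 + 0.018 = 0.747
R0 < 1, so the population is declining.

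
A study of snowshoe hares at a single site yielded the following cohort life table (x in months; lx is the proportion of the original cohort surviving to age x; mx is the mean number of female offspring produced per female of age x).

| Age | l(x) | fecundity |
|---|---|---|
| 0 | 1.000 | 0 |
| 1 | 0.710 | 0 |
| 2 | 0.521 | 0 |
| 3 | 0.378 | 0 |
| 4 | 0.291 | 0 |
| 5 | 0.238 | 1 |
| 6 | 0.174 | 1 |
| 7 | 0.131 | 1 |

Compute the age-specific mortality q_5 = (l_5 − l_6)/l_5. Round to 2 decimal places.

0.27

q_5 = (l_5 − l_6) / l_5 = (0.238 − 0.174) / 0.238
     = 0.064 / 0.238 = 0.268908… → 0.27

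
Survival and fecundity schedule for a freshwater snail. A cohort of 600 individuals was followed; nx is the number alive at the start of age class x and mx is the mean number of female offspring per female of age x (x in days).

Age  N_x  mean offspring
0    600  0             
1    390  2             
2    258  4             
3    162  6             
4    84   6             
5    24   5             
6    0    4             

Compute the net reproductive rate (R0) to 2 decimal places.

lx = nx/n0 = nx/600: 1, 0.65, 0.43, 0.27, 0.14, 0.04, 0
lx·mx by age: 0, 1.3, 1.72, 1.62, 0.84, 0.2, 0
R0 = Σ lx·mx = 5.68 → 5.68

5.68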